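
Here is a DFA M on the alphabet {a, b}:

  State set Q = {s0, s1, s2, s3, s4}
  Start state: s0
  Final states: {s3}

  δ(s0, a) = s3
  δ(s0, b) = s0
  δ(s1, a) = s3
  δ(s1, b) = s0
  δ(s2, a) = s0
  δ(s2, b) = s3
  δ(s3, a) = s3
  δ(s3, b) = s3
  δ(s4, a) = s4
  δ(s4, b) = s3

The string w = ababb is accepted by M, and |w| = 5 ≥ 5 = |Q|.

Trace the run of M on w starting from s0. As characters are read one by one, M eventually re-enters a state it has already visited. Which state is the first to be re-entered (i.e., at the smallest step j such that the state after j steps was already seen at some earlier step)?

Run of M on w = a b a b b:
  step 0: s0  (start)
  step 1: s3  (read a: s0→s3)
  step 2: s3  (read b: s3→s3)   ← first repeat (s3 seen earlier)
  step 3: s3  (read a: s3→s3)
  step 4: s3  (read b: s3→s3)
  step 5: s3  (read b: s3→s3)

The earliest repeat is at step j = 2: M is in s3, which it already visited at step i = 1.
Pumping length from the standard proof: p = 5 (the number of states). The repeated state found above gives |xy| = j ≤ 5 and |y| = j − i ≥ 1.

s3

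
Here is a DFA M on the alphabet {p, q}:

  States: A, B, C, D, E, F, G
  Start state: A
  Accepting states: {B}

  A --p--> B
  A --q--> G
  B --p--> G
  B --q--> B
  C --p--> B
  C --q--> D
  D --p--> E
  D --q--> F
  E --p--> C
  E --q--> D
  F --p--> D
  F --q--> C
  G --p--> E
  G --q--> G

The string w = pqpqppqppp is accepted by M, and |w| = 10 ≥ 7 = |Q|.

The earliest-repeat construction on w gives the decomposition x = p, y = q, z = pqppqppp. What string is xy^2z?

pqqpqppqppp

xy^2z = p·q·q·pqppqppp = pqqpqppqppp.
Reading y = q takes M from B back to B, so after x·y·y the machine is still in B, and z then leads to the accepting state B. Hence pqqpqppqppp ∈ L(M).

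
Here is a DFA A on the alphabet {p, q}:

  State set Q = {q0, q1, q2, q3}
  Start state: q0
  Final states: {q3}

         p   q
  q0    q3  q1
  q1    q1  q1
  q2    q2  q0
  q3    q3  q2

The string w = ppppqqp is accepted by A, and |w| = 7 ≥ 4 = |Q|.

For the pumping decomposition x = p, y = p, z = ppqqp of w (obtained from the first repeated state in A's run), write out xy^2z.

pppppqqp

xy^2z = p·p·p·ppqqp = pppppqqp.
Reading y = p takes A from q3 back to q3, so after x·y·y the machine is still in q3, and z then leads to the accepting state q3. Hence pppppqqp ∈ L(A).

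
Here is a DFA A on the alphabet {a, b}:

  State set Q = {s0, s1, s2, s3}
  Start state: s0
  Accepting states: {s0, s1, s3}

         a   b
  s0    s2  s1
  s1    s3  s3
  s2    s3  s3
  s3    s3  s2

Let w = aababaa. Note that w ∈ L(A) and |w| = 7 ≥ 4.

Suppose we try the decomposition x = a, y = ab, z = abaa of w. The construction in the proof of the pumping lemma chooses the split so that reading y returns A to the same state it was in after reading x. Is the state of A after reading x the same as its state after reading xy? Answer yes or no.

yes

Run of A on the first 3 characters of w = a a b:
  step 0: s0  (start)
  step 1: s2  (read a: s0→s2)
  step 2: s3  (read a: s2→s3)
  step 3: s2  (read b: s3→s2)

After x (step 1): s2. After xy (step 3): s2.
They match, so y = ab drives A around a cycle from s2 back to itself; pumping y any number of times keeps A in s2 before reading z, and xyⁱz ∈ L(A) for every i ≥ 0.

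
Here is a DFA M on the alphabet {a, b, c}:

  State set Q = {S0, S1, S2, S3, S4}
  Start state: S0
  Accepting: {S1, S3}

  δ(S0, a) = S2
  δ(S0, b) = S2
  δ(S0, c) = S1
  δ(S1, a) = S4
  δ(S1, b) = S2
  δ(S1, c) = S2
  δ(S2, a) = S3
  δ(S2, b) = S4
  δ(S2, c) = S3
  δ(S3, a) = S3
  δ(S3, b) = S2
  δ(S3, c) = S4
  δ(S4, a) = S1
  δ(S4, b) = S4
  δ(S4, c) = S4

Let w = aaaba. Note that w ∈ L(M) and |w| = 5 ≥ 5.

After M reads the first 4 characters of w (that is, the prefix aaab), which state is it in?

Run of M on the first 4 characters of w = a a a b:
  step 0: S0  (start)
  step 1: S2  (read a: S0→S2)
  step 2: S3  (read a: S2→S3)
  step 3: S3  (read a: S3→S3)
  step 4: S2  (read b: S3→S2)

After reading 4 characters, M is in state S2.

S2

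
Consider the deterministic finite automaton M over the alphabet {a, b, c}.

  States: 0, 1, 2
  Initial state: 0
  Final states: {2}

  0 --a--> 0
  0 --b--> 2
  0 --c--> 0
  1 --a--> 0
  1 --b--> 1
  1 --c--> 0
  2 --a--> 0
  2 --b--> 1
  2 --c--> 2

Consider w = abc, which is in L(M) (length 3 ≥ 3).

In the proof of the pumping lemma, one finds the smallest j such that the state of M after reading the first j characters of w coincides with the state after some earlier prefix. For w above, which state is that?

Run of M on w = a b c:
  step 0: 0  (start)
  step 1: 0  (read a: 0→0)   ← first repeat (0 seen earlier)
  step 2: 2  (read b: 0→2)
  step 3: 2  (read c: 2→2)

The earliest repeat is at step j = 1: M is in 0, which it already visited at step i = 0.
Pumping length from the standard proof: p = 3 (the number of states). The repeated state found above gives |xy| = j ≤ 3 and |y| = j − i ≥ 1.

0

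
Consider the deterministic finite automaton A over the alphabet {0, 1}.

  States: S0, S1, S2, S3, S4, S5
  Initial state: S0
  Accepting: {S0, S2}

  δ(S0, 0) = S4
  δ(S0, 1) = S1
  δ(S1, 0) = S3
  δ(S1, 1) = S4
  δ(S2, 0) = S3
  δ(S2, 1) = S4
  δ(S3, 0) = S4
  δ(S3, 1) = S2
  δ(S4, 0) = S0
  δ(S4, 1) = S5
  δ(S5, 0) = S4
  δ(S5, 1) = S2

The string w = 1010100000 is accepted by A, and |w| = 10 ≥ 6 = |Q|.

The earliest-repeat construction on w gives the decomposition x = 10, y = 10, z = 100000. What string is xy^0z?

xy⁰z = xz = 10·100000 = 10100000.
Reading y = 10 takes A from S3 back to S3, so after x the machine is still in S3, and z then leads to the accepting state S0. Hence 10100000 ∈ L(A).

10100000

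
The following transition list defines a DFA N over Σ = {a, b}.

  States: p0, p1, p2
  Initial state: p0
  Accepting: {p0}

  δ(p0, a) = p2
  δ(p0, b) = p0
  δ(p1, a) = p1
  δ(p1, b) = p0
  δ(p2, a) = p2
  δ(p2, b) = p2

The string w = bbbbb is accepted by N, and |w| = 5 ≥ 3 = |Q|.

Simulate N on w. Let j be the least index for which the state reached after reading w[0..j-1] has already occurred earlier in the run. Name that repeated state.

p0

Run of N on w = b b b b b:
  step 0: p0  (start)
  step 1: p0  (read b: p0→p0)   ← first repeat (p0 seen earlier)
  step 2: p0  (read b: p0→p0)
  step 3: p0  (read b: p0→p0)
  step 4: p0  (read b: p0→p0)
  step 5: p0  (read b: p0→p0)

The earliest repeat is at step j = 1: N is in p0, which it already visited at step i = 0.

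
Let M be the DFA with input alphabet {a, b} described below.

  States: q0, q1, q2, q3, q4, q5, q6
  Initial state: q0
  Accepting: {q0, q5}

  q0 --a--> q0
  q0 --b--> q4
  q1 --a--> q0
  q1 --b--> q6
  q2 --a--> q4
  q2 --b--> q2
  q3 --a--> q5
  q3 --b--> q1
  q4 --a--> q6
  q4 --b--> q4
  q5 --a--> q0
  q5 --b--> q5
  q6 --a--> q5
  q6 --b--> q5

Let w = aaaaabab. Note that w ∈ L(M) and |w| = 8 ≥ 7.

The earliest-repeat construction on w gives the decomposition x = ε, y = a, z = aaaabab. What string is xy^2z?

xy^2z = ε·a·a·aaaabab = aaaaaabab.
Reading y = a takes M from q0 back to q0, so after x·y·y the machine is still in q0, and z then leads to the accepting state q5. Hence aaaaaabab ∈ L(M).

aaaaaabab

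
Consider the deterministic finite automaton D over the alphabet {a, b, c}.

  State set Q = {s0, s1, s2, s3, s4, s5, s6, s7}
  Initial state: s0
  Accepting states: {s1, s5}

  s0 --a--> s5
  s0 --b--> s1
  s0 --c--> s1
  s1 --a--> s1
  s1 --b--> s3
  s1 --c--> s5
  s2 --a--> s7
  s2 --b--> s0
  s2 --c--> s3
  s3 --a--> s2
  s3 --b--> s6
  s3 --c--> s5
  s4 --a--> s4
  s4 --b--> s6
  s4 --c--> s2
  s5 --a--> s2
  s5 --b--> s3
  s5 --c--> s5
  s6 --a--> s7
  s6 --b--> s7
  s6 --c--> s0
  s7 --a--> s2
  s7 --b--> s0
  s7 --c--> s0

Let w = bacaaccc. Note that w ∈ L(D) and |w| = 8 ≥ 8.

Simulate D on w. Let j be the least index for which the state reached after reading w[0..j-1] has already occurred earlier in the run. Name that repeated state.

s1

State sequence: s0 -b-> s1 -a-> s1 -c-> s5 -a-> s2 -a-> s7 -c-> s0 -c-> s1 -c-> s5
First repeat at step 2: s1 was already visited.

The earliest repeat is at step j = 2: D is in s1, which it already visited at step i = 1.
The DFA has 8 states, so the proof of the pumping lemma guarantees a repeated state among the first 8+1 visited; the segment between the two visits is the pumpable y.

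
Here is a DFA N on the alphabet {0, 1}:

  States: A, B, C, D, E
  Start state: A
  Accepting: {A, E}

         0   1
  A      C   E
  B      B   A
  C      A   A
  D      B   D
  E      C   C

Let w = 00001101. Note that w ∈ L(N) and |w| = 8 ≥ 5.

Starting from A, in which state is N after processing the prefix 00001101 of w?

E

State sequence: A -0-> C -0-> A -0-> C -0-> A -1-> E -1-> C -0-> A -1-> E

After reading 8 characters, N is in state E.
(This kind of state-tracing is the core of the pumping-lemma construction: with 5 states, pigeonhole forces a repeat within the first 5 steps.)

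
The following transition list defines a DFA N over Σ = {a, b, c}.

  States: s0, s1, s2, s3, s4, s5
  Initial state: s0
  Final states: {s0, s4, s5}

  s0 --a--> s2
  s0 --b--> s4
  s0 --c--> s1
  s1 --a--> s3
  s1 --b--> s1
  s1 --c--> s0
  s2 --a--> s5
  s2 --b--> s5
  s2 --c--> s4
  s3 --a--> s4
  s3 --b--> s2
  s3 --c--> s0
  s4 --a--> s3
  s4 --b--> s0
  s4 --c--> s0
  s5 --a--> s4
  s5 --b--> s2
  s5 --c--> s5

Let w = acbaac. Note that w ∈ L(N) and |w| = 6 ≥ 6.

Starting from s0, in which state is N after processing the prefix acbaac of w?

s5

Run of N on the first 6 characters of w = a c b a a c:
  step 0: s0  (start)
  step 1: s2  (read a: s0→s2)
  step 2: s4  (read c: s2→s4)
  step 3: s0  (read b: s4→s0)
  step 4: s2  (read a: s0→s2)
  step 5: s5  (read a: s2→s5)
  step 6: s5  (read c: s5→s5)

After reading 6 characters, N is in state s5.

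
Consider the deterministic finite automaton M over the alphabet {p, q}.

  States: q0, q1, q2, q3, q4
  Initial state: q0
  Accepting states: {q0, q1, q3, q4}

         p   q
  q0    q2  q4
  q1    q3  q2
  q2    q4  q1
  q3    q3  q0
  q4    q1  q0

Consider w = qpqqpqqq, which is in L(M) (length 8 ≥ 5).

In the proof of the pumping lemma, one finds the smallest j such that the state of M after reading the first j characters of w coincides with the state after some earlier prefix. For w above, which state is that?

Run of M on w = q p q q p q q q:
  step 0: q0  (start)
  step 1: q4  (read q: q0→q4)
  step 2: q1  (read p: q4→q1)
  step 3: q2  (read q: q1→q2)
  step 4: q1  (read q: q2→q1)   ← first repeat (q1 seen earlier)
  step 5: q3  (read p: q1→q3)
  step 6: q0  (read q: q3→q0)
  step 7: q4  (read q: q0→q4)
  step 8: q0  (read q: q4→q0)

The earliest repeat is at step j = 4: M is in q1, which it already visited at step i = 2.
Since M has 5 states, any run of length ≥ 5 visits 5+1 states, so by pigeonhole some state repeats within the first 5 steps — that repeat gives the pumpable loop.

q1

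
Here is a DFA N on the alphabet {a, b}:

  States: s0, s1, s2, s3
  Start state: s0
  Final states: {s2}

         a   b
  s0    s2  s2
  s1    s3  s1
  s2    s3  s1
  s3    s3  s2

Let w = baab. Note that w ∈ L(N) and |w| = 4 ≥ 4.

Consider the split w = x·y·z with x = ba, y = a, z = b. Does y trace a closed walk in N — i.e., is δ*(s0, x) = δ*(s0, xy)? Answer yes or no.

yes

State sequence: s0 -b-> s2 -a-> s3 -a-> s3

After x (step 2): s3. After xy (step 3): s3.
They match, so y = a drives N around a cycle from s3 back to itself; pumping y any number of times keeps N in s3 before reading z, and xyⁱz ∈ L(N) for every i ≥ 0.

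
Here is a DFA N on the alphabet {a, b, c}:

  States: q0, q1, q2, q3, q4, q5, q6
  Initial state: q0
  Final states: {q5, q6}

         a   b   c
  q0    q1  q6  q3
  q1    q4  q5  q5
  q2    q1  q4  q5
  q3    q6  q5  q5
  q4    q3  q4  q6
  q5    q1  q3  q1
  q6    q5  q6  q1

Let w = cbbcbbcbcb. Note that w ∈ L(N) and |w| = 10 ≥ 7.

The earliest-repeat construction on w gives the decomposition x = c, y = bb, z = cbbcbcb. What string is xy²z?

cbbbbcbbcbcb

xy^2z = c·bb·bb·cbbcbcb = cbbbbcbbcbcb.
Reading y = bb takes N from q3 back to q3, so after x·y·y the machine is still in q3, and z then leads to the accepting state q5. Hence cbbbbcbbcbcb ∈ L(N).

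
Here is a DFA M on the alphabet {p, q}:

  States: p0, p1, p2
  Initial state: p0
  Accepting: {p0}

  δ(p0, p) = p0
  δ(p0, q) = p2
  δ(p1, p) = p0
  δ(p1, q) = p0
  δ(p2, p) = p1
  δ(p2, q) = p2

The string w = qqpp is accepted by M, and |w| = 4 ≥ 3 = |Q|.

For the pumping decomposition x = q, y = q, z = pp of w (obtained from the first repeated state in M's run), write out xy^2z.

xy^2z = q·q·q·pp = qqqpp.
Reading y = q takes M from p2 back to p2, so after x·y·y the machine is still in p2, and z then leads to the accepting state p0. Hence qqqpp ∈ L(M).

qqqpp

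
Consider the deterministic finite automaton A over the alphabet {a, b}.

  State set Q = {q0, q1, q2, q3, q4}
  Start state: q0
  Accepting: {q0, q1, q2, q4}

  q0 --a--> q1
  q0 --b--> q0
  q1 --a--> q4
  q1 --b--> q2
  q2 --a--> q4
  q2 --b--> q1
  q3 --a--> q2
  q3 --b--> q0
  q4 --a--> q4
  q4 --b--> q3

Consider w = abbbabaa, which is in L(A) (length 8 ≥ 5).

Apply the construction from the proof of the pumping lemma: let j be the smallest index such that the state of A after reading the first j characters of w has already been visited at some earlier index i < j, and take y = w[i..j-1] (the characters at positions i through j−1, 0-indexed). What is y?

bb

State sequence: q0 -a-> q1 -b-> q2 -b-> q1 -b-> q2 -a-> q4 -b-> q3 -a-> q2 -a-> q4
First repeat at step 3: q1 was already visited.

So i = 1, j = 3, giving x = w[0:1] = a, y = w[1:3] = bb, z = w[3:8] = babaa.
Check: |xy| = 3 ≤ 5 and |y| = 2 ≥ 1. Reading y takes A from q1 back to q1, so every xyⁱz is accepted.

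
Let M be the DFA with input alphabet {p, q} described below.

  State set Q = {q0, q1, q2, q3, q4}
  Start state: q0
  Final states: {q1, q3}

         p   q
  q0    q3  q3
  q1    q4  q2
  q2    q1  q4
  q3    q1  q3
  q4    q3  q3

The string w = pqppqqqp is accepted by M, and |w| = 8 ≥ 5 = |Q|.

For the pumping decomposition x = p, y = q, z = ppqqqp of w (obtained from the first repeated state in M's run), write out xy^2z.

xy^2z = p·q·q·ppqqqp = pqqppqqqp.
Reading y = q takes M from q3 back to q3, so after x·y·y the machine is still in q3, and z then leads to the accepting state q1. Hence pqqppqqqp ∈ L(M).

pqqppqqqp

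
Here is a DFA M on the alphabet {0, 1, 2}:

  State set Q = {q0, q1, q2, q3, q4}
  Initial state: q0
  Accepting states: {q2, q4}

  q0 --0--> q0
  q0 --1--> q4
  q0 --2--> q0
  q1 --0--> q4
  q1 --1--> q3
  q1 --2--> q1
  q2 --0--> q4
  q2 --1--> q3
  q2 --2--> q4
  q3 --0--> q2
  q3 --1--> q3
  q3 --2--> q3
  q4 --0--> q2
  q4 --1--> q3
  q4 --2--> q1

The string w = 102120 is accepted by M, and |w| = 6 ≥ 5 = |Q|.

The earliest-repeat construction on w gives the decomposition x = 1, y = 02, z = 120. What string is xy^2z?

10202120

xy^2z = 1·02·02·120 = 10202120.
Reading y = 02 takes M from q4 back to q4, so after x·y·y the machine is still in q4, and z then leads to the accepting state q2. Hence 10202120 ∈ L(M).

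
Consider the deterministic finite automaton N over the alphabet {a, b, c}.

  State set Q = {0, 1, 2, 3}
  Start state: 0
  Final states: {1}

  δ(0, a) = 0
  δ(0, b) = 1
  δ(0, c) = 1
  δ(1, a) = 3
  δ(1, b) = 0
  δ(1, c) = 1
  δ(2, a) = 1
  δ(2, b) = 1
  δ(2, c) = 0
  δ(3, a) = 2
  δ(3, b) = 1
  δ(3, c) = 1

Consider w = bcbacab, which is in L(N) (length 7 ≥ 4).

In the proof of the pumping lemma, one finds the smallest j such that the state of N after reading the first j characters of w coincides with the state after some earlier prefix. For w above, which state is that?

Run of N on w = b c b a c a b:
  step 0: 0  (start)
  step 1: 1  (read b: 0→1)
  step 2: 1  (read c: 1→1)   ← first repeat (1 seen earlier)
  step 3: 0  (read b: 1→0)
  step 4: 0  (read a: 0→0)
  step 5: 1  (read c: 0→1)
  step 6: 3  (read a: 1→3)
  step 7: 1  (read b: 3→1)

The earliest repeat is at step j = 2: N is in 1, which it already visited at step i = 1.
Pumping length from the standard proof: p = 4 (the number of states). The repeated state found above gives |xy| = j ≤ 4 and |y| = j − i ≥ 1.

1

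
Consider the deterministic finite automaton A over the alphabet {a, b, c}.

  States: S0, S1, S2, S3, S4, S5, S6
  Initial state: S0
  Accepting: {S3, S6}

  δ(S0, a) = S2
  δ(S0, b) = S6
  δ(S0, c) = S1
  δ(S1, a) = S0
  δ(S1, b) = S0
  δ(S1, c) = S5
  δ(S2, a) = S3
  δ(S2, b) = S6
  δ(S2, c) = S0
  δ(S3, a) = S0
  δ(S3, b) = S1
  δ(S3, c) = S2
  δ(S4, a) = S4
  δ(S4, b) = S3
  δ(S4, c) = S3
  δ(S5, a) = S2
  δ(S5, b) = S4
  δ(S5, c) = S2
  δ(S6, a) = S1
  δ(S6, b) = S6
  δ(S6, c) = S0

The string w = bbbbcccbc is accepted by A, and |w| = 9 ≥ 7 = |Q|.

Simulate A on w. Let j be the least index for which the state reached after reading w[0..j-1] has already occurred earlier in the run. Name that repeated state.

S6

State sequence: S0 -b-> S6 -b-> S6 -b-> S6 -b-> S6 -c-> S0 -c-> S1 -c-> S5 -b-> S4 -c-> S3
First repeat at step 2: S6 was already visited.

The earliest repeat is at step j = 2: A is in S6, which it already visited at step i = 1.
Since A has 7 states, any run of length ≥ 7 visits 7+1 states, so by pigeonhole some state repeats within the first 7 steps — that repeat gives the pumpable loop.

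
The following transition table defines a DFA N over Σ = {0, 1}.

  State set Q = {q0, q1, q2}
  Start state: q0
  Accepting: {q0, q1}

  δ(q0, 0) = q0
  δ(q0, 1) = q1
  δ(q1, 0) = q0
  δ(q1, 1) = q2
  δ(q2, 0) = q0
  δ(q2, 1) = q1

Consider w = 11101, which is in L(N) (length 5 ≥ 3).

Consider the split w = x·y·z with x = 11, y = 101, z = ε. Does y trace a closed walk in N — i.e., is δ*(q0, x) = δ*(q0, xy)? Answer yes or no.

Run of N on the first 5 characters of w = 1 1 1 0 1:
  step 0: q0  (start)
  step 1: q1  (read 1: q0→q1)
  step 2: q2  (read 1: q1→q2)
  step 3: q1  (read 1: q2→q1)
  step 4: q0  (read 0: q1→q0)
  step 5: q1  (read 1: q0→q1)

After x (step 2): q2. After xy (step 5): q1.
They differ (q2 ≠ q1), so y is not a cycle from the state after x; this split is not the one the pumping-lemma construction produces, and pumping y need not keep the string in L(N).

no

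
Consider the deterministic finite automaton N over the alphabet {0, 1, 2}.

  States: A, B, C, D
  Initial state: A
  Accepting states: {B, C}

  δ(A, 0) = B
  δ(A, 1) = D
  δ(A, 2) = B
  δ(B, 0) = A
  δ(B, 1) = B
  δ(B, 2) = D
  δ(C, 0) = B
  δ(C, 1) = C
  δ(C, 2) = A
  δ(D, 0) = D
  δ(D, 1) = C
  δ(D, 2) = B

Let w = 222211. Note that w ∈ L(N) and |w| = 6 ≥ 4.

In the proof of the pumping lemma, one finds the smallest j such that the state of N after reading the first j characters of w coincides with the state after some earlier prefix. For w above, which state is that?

B

State sequence: A -2-> B -2-> D -2-> B -2-> D -1-> C -1-> C
First repeat at step 3: B was already visited.

The earliest repeat is at step j = 3: N is in B, which it already visited at step i = 1.
The DFA has 4 states, so the proof of the pumping lemma guarantees a repeated state among the first 4+1 visited; the segment between the two visits is the pumpable y.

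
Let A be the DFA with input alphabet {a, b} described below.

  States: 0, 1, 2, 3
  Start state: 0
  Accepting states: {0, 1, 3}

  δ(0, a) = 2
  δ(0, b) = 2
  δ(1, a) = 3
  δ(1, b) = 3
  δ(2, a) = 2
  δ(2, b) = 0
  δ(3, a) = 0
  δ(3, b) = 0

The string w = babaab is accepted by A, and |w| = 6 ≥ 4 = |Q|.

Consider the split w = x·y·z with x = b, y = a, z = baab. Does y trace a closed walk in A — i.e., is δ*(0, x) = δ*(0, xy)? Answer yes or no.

Run of A on the first 2 characters of w = b a:
  step 0: 0  (start)
  step 1: 2  (read b: 0→2)
  step 2: 2  (read a: 2→2)

After x (step 1): 2. After xy (step 2): 2.
They match, so y = a drives A around a cycle from 2 back to itself; pumping y any number of times keeps A in 2 before reading z, and xyⁱz ∈ L(A) for every i ≥ 0.

yes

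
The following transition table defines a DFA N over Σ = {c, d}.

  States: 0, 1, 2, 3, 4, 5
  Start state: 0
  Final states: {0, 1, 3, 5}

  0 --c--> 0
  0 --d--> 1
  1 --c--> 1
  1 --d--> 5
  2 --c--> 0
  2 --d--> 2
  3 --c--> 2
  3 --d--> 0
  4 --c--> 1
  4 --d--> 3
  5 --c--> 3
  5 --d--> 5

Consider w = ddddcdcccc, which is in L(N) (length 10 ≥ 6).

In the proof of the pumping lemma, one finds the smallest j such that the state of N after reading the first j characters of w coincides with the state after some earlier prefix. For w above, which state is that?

5

State sequence: 0 -d-> 1 -d-> 5 -d-> 5 -d-> 5 -c-> 3 -d-> 0 -c-> 0 -c-> 0 -c-> 0 -c-> 0
First repeat at step 3: 5 was already visited.

The earliest repeat is at step j = 3: N is in 5, which it already visited at step i = 2.
Pumping length from the standard proof: p = 6 (the number of states). The repeated state found above gives |xy| = j ≤ 6 and |y| = j − i ≥ 1.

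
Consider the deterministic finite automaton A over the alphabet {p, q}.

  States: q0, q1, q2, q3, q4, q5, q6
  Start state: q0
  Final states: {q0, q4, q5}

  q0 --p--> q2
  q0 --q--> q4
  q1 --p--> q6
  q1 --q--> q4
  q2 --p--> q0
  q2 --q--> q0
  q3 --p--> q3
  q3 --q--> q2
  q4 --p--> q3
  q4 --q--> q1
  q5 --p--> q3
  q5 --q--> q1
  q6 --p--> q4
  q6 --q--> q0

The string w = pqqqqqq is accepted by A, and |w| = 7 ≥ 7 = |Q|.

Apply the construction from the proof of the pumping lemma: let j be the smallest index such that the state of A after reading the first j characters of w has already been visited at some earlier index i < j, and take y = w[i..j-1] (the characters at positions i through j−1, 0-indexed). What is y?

pq

Run of A on w = p q q q q q q:
  step 0: q0  (start)
  step 1: q2  (read p: q0→q2)
  step 2: q0  (read q: q2→q0)   ← first repeat (q0 seen earlier)
  step 3: q4  (read q: q0→q4)
  step 4: q1  (read q: q4→q1)
  step 5: q4  (read q: q1→q4)
  step 6: q1  (read q: q4→q1)
  step 7: q4  (read q: q1→q4)

So i = 0, j = 2, giving x = w[0:0] = ε, y = w[0:2] = pq, z = w[2:7] = qqqqq.
Check: |xy| = 2 ≤ 7 and |y| = 2 ≥ 1. Reading y takes A from q0 back to q0, so every xyⁱz is accepted.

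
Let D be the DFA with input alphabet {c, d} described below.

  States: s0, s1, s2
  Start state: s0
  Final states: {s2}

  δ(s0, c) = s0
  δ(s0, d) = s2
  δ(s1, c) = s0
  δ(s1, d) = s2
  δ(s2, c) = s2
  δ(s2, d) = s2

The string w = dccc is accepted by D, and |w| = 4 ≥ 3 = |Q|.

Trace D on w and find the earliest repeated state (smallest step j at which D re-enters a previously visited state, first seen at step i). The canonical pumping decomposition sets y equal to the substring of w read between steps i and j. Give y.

c

Run of D on w = d c c c:
  step 0: s0  (start)
  step 1: s2  (read d: s0→s2)
  step 2: s2  (read c: s2→s2)   ← first repeat (s2 seen earlier)
  step 3: s2  (read c: s2→s2)
  step 4: s2  (read c: s2→s2)

So i = 1, j = 2, giving x = w[0:1] = d, y = w[1:2] = c, z = w[2:4] = cc.
Check: |xy| = 2 ≤ 3 and |y| = 1 ≥ 1. Reading y takes D from s2 back to s2, so every xyⁱz is accepted.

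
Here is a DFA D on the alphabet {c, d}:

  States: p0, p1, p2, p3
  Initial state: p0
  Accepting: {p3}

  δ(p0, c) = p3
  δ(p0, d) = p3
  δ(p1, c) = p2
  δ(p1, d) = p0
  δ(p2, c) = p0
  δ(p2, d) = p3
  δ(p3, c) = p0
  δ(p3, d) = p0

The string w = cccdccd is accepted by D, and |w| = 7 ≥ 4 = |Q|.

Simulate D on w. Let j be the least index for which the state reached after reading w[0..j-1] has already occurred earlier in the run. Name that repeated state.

p0

State sequence: p0 -c-> p3 -c-> p0 -c-> p3 -d-> p0 -c-> p3 -c-> p0 -d-> p3
First repeat at step 2: p0 was already visited.

The earliest repeat is at step j = 2: D is in p0, which it already visited at step i = 0.
Pumping length from the standard proof: p = 4 (the number of states). The repeated state found above gives |xy| = j ≤ 4 and |y| = j − i ≥ 1.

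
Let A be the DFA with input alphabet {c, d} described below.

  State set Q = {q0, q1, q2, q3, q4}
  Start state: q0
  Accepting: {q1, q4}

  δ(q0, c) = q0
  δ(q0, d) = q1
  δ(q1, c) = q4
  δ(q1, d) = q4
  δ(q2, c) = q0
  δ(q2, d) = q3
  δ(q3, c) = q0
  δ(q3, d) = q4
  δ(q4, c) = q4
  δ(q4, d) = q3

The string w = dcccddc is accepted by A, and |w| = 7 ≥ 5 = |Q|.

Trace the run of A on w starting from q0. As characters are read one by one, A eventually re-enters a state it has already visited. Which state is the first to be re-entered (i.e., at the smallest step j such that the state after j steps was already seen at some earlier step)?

q4

State sequence: q0 -d-> q1 -c-> q4 -c-> q4 -c-> q4 -d-> q3 -d-> q4 -c-> q4
First repeat at step 3: q4 was already visited.

The earliest repeat is at step j = 3: A is in q4, which it already visited at step i = 2.
The DFA has 5 states, so the proof of the pumping lemma guarantees a repeated state among the first 5+1 visited; the segment between the two visits is the pumpable y.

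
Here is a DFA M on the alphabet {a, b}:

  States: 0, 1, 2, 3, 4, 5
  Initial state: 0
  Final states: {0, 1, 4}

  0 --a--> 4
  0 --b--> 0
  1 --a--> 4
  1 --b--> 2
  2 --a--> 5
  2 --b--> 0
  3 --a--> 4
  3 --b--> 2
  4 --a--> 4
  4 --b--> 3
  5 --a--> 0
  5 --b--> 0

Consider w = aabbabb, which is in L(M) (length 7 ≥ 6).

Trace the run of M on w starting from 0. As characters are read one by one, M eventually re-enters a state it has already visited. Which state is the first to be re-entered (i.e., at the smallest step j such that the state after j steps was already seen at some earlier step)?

4

State sequence: 0 -a-> 4 -a-> 4 -b-> 3 -b-> 2 -a-> 5 -b-> 0 -b-> 0
First repeat at step 2: 4 was already visited.

The earliest repeat is at step j = 2: M is in 4, which it already visited at step i = 1.
With |Q| = 6, pigeonhole forces a state repeat no later than step 6; the substring read between the first and second visits to that state can be pumped.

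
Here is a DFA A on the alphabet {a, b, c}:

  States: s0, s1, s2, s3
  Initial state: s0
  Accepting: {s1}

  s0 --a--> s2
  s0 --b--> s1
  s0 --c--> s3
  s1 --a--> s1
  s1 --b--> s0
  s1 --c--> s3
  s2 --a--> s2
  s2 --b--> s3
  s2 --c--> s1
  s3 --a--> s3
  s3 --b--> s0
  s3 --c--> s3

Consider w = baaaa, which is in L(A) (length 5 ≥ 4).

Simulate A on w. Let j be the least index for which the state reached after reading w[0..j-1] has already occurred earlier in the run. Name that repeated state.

s1

Run of A on w = b a a a a:
  step 0: s0  (start)
  step 1: s1  (read b: s0→s1)
  step 2: s1  (read a: s1→s1)   ← first repeat (s1 seen earlier)
  step 3: s1  (read a: s1→s1)
  step 4: s1  (read a: s1→s1)
  step 5: s1  (read a: s1→s1)

The earliest repeat is at step j = 2: A is in s1, which it already visited at step i = 1.
The DFA has 4 states, so the proof of the pumping lemma guarantees a repeated state among the first 4+1 visited; the segment between the two visits is the pumpable y.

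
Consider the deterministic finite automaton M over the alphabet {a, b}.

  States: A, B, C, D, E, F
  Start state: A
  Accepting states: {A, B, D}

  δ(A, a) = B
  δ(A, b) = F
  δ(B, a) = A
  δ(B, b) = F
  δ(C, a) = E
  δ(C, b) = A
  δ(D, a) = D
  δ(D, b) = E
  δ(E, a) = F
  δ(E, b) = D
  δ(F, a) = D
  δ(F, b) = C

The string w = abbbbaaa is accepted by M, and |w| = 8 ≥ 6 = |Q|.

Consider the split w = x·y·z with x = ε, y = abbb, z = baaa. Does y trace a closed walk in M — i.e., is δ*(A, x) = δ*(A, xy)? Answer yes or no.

Run of M on the first 4 characters of w = a b b b:
  step 0: A  (start)
  step 1: B  (read a: A→B)
  step 2: F  (read b: B→F)
  step 3: C  (read b: F→C)
  step 4: A  (read b: C→A)

After x (step 0): A. After xy (step 4): A.
They match, so y = abbb drives M around a cycle from A back to itself; pumping y any number of times keeps M in A before reading z, and xyⁱz ∈ L(M) for every i ≥ 0.

yes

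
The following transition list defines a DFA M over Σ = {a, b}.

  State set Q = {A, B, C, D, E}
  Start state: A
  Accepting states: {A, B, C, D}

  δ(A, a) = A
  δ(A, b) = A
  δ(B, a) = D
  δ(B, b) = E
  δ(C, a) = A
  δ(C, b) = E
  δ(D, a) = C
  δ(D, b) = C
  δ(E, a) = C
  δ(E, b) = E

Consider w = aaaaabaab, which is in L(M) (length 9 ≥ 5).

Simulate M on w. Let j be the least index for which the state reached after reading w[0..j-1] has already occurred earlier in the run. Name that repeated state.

State sequence: A -a-> A -a-> A -a-> A -a-> A -a-> A -b-> A -a-> A -a-> A -b-> A
First repeat at step 1: A was already visited.

The earliest repeat is at step j = 1: M is in A, which it already visited at step i = 0.

A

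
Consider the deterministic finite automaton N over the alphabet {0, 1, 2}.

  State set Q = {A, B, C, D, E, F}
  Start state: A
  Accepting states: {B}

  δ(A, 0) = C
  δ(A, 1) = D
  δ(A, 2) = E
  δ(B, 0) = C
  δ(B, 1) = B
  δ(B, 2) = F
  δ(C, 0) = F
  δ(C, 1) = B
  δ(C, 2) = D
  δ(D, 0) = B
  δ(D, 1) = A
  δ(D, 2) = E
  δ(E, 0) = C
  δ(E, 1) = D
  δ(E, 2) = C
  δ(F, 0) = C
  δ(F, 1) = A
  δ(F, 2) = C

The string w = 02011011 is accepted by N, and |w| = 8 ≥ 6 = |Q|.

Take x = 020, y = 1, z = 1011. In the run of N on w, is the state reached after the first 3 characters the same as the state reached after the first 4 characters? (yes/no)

yes

Run of N on the first 4 characters of w = 0 2 0 1:
  step 0: A  (start)
  step 1: C  (read 0: A→C)
  step 2: D  (read 2: C→D)
  step 3: B  (read 0: D→B)
  step 4: B  (read 1: B→B)

After x (step 3): B. After xy (step 4): B.
They match, so y = 1 drives N around a cycle from B back to itself; pumping y any number of times keeps N in B before reading z, and xyⁱz ∈ L(N) for every i ≥ 0.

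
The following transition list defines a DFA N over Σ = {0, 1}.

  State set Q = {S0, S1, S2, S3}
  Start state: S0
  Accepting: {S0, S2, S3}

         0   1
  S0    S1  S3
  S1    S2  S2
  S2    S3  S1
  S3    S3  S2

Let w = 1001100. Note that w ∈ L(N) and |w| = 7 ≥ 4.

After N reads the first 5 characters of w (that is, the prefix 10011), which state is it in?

Run of N on the first 5 characters of w = 1 0 0 1 1:
  step 0: S0  (start)
  step 1: S3  (read 1: S0→S3)
  step 2: S3  (read 0: S3→S3)
  step 3: S3  (read 0: S3→S3)
  step 4: S2  (read 1: S3→S2)
  step 5: S1  (read 1: S2→S1)

After reading 5 characters, N is in state S1.
(This kind of state-tracing is the core of the pumping-lemma construction: with 4 states, pigeonhole forces a repeat within the first 4 steps.)

S1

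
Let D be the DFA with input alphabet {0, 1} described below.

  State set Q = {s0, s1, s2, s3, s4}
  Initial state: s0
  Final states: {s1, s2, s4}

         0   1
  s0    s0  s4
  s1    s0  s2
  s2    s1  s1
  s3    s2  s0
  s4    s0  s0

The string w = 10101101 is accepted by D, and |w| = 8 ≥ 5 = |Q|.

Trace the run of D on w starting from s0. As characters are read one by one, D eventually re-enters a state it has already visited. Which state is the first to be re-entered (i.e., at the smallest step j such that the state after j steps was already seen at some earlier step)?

s0

Run of D on w = 1 0 1 0 1 1 0 1:
  step 0: s0  (start)
  step 1: s4  (read 1: s0→s4)
  step 2: s0  (read 0: s4→s0)   ← first repeat (s0 seen earlier)
  step 3: s4  (read 1: s0→s4)
  step 4: s0  (read 0: s4→s0)
  step 5: s4  (read 1: s0→s4)
  step 6: s0  (read 1: s4→s0)
  step 7: s0  (read 0: s0→s0)
  step 8: s4  (read 1: s0→s4)

The earliest repeat is at step j = 2: D is in s0, which it already visited at step i = 0.
With |Q| = 5, pigeonhole forces a state repeat no later than step 5; the substring read between the first and second visits to that state can be pumped.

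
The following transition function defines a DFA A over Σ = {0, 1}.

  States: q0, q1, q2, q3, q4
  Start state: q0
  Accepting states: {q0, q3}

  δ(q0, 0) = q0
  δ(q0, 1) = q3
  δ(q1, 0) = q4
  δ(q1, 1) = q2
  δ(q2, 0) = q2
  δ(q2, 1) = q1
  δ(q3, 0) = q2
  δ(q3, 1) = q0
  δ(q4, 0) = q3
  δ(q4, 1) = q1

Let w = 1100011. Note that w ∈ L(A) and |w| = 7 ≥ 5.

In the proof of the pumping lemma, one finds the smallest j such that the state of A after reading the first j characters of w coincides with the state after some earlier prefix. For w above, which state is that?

Run of A on w = 1 1 0 0 0 1 1:
  step 0: q0  (start)
  step 1: q3  (read 1: q0→q3)
  step 2: q0  (read 1: q3→q0)   ← first repeat (q0 seen earlier)
  step 3: q0  (read 0: q0→q0)
  step 4: q0  (read 0: q0→q0)
  step 5: q0  (read 0: q0→q0)
  step 6: q3  (read 1: q0→q3)
  step 7: q0  (read 1: q3→q0)

The earliest repeat is at step j = 2: A is in q0, which it already visited at step i = 0.
The DFA has 5 states, so the proof of the pumping lemma guarantees a repeated state among the first 5+1 visited; the segment between the two visits is the pumpable y.

q0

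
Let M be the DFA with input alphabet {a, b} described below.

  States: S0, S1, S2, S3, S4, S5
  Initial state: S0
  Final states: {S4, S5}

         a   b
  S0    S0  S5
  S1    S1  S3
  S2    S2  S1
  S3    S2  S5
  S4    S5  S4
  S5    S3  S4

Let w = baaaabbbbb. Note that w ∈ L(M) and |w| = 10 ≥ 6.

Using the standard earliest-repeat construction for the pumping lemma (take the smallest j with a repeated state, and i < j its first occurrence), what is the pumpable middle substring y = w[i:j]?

State sequence: S0 -b-> S5 -a-> S3 -a-> S2 -a-> S2 -a-> S2 -b-> S1 -b-> S3 -b-> S5 -b-> S4 -b-> S4
First repeat at step 4: S2 was already visited.

So i = 3, j = 4, giving x = w[0:3] = baa, y = w[3:4] = a, z = w[4:10] = abbbbb.
Check: |xy| = 4 ≤ 6 and |y| = 1 ≥ 1. Reading y takes M from S2 back to S2, so every xyⁱz is accepted.

a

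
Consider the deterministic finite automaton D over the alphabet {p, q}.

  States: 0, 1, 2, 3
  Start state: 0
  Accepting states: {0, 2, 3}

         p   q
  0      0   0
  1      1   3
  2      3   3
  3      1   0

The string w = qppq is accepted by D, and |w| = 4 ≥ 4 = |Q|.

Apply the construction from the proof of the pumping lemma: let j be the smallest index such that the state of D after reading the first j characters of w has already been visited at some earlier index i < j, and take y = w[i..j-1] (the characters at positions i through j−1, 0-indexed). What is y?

State sequence: 0 -q-> 0 -p-> 0 -p-> 0 -q-> 0
First repeat at step 1: 0 was already visited.

So i = 0, j = 1, giving x = w[0:0] = ε, y = w[0:1] = q, z = w[1:4] = ppq.
Check: |xy| = 1 ≤ 4 and |y| = 1 ≥ 1. Reading y takes D from 0 back to 0, so every xyⁱz is accepted.
The DFA has 4 states, so the proof of the pumping lemma guarantees a repeated state among the first 4+1 visited; the segment between the two visits is the pumpable y.

q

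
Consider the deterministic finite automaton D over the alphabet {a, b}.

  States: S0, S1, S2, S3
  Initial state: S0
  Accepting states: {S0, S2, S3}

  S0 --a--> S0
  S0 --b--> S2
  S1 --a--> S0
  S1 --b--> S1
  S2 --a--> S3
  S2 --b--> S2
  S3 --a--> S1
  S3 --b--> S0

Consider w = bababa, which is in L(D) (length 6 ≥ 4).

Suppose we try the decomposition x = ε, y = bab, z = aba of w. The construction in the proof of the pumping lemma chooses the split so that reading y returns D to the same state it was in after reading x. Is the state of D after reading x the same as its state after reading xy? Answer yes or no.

yes

Run of D on the first 3 characters of w = b a b:
  step 0: S0  (start)
  step 1: S2  (read b: S0→S2)
  step 2: S3  (read a: S2→S3)
  step 3: S0  (read b: S3→S0)

After x (step 0): S0. After xy (step 3): S0.
They match, so y = bab drives D around a cycle from S0 back to itself; pumping y any number of times keeps D in S0 before reading z, and xyⁱz ∈ L(D) for every i ≥ 0.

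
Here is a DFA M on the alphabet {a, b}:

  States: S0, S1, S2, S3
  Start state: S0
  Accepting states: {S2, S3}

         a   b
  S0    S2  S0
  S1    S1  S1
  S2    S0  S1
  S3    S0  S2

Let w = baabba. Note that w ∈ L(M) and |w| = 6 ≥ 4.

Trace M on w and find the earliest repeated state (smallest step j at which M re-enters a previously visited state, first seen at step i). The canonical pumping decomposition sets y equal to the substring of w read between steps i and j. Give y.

b

State sequence: S0 -b-> S0 -a-> S2 -a-> S0 -b-> S0 -b-> S0 -a-> S2
First repeat at step 1: S0 was already visited.

So i = 0, j = 1, giving x = w[0:0] = ε, y = w[0:1] = b, z = w[1:6] = aabba.
Check: |xy| = 1 ≤ 4 and |y| = 1 ≥ 1. Reading y takes M from S0 back to S0, so every xyⁱz is accepted.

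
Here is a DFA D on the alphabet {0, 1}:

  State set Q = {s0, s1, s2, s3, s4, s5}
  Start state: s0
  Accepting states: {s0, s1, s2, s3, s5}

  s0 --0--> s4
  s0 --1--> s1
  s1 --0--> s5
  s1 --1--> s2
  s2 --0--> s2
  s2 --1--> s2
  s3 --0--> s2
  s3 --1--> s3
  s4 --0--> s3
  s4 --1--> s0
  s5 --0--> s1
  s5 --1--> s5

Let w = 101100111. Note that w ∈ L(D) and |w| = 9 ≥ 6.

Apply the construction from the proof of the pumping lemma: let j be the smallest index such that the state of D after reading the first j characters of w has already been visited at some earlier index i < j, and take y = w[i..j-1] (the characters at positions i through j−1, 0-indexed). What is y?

1

State sequence: s0 -1-> s1 -0-> s5 -1-> s5 -1-> s5 -0-> s1 -0-> s5 -1-> s5 -1-> s5 -1-> s5
First repeat at step 3: s5 was already visited.

So i = 2, j = 3, giving x = w[0:2] = 10, y = w[2:3] = 1, z = w[3:9] = 100111.
Check: |xy| = 3 ≤ 6 and |y| = 1 ≥ 1. Reading y takes D from s5 back to s5, so every xyⁱz is accepted.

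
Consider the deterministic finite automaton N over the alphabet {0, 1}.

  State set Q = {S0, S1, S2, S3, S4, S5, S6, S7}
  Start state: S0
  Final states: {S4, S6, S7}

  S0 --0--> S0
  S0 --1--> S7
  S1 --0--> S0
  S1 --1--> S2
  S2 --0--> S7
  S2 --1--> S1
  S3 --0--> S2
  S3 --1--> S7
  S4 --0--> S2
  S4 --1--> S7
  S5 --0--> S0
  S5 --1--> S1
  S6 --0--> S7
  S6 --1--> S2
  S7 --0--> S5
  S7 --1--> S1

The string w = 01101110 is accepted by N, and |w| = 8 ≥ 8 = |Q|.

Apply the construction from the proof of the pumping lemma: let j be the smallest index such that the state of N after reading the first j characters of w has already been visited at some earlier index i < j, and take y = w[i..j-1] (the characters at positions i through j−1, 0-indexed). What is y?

Run of N on w = 0 1 1 0 1 1 1 0:
  step 0: S0  (start)
  step 1: S0  (read 0: S0→S0)   ← first repeat (S0 seen earlier)
  step 2: S7  (read 1: S0→S7)
  step 3: S1  (read 1: S7→S1)
  step 4: S0  (read 0: S1→S0)
  step 5: S7  (read 1: S0→S7)
  step 6: S1  (read 1: S7→S1)
  step 7: S2  (read 1: S1→S2)
  step 8: S7  (read 0: S2→S7)

So i = 0, j = 1, giving x = w[0:0] = ε, y = w[0:1] = 0, z = w[1:8] = 1101110.
Check: |xy| = 1 ≤ 8 and |y| = 1 ≥ 1. Reading y takes N from S0 back to S0, so every xyⁱz is accepted.

0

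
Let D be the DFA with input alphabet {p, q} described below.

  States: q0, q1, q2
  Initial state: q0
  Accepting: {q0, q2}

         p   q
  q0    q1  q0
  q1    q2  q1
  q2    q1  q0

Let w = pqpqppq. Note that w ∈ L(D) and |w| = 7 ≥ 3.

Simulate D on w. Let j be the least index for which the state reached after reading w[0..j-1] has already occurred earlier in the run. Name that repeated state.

Run of D on w = p q p q p p q:
  step 0: q0  (start)
  step 1: q1  (read p: q0→q1)
  step 2: q1  (read q: q1→q1)   ← first repeat (q1 seen earlier)
  step 3: q2  (read p: q1→q2)
  step 4: q0  (read q: q2→q0)
  step 5: q1  (read p: q0→q1)
  step 6: q2  (read p: q1→q2)
  step 7: q0  (read q: q2→q0)

The earliest repeat is at step j = 2: D is in q1, which it already visited at step i = 1.

q1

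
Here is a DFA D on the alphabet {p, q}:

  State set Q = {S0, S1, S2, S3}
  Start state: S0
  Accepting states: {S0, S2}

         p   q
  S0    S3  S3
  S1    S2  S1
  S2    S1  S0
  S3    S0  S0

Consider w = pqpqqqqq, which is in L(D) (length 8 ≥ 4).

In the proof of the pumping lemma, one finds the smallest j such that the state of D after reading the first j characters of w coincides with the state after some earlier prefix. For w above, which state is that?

State sequence: S0 -p-> S3 -q-> S0 -p-> S3 -q-> S0 -q-> S3 -q-> S0 -q-> S3 -q-> S0
First repeat at step 2: S0 was already visited.

The earliest repeat is at step j = 2: D is in S0, which it already visited at step i = 0.
Since D has 4 states, any run of length ≥ 4 visits 4+1 states, so by pigeonhole some state repeats within the first 4 steps — that repeat gives the pumpable loop.

S0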